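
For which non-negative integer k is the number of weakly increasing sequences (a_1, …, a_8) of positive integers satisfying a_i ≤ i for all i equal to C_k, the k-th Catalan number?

Such sub-staircase sequences of length n are counted by C_n; here n = 8.

8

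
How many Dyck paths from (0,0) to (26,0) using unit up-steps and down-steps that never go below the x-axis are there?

742900

Paths of 13 up- and 13 down-steps that never dip below the axis are Dyck paths; their count is C_13.
C_13 = C(26,13)/14 = 10400600/14 = 742900.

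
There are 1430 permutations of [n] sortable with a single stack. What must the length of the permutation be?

8

Stack-sortable permutations of [n] are counted by C_n. Since C_8 = 1430, the index is 8.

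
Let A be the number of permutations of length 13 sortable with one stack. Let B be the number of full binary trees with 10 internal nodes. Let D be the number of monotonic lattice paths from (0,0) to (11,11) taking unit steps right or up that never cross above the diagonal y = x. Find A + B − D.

700910

By Knuth's characterisation, the stack-sortable permutations of length 13 are the 231-avoiders, numbering C_13. So A = C_13 = 742900.
Full binary trees with n internal nodes are counted by C_n; here n = 10. So B = C_10 = 16796.
Sub-diagonal monotone paths from (0,0) to (11,11) biject with Dyck paths of semilength 11, giving C_11. So D = C_11 = 58786.
A + B − D = 742900 + 16796 − 58786 = 700910.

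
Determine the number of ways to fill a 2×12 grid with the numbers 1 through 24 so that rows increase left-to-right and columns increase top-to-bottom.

208012

By the hook-length formula (or a Dyck-path bijection), SYT of shape 2×12 number C_12.
C_12 = C(24,12)/13 = 2704156/13 = 208012.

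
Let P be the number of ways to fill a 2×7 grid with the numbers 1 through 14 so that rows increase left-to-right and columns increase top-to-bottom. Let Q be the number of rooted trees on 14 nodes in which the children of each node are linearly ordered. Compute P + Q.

By the hook-length formula (or a Dyck-path bijection), SYT of shape 2×7 number C_7. So P = C_7 = 429.
A rooted plane tree on 14 nodes has 13 edges, and such trees are counted by C_13. So Q = C_13 = 742900.
P + Q = 429 + 742900 = 743329.

743329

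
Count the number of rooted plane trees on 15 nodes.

Rooted ordered (plane) trees on m nodes have m−1 edges and are counted by C_{m−1}; m = 15 gives C_14.
C_14 = C_13 · 2(2·13+1)/(13+2) = 742900 · 54/15 = 2674440.

2674440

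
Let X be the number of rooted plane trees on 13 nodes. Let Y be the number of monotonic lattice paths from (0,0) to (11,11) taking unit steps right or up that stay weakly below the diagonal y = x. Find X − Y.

A rooted plane tree on 13 nodes has 12 edges, and such trees are counted by C_12. So X = C_12 = 208012.
Sub-diagonal monotone paths from (0,0) to (11,11) biject with Dyck paths of semilength 11, giving C_11. So Y = C_11 = 58786.
X − Y = 208012 − 58786 = 149226.

149226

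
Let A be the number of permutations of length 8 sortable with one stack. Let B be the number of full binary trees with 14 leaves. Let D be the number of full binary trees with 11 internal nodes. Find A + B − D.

Stack-sortable permutations are exactly the 231-avoiding ones, counted by C_n; here n = 8. So A = C_8 = 1430.
A full binary tree with L leaves has L−1 internal nodes and is counted by C_{L−1}; L = 14 gives C_13. So B = C_13 = 742900.
The number of full binary trees on 11 internal nodes is the Catalan number C_11. So D = C_11 = 58786.
A + B − D = 1430 + 742900 − 58786 = 685544.

685544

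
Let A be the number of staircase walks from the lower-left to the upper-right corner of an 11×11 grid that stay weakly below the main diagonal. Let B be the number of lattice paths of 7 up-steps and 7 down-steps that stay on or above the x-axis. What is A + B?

Sub-diagonal monotone paths from (0,0) to (11,11) biject with Dyck paths of semilength 11, giving C_11. So A = C_11 = 58786.
Dyck paths of semilength n (length 2n) are counted by C_n; here n = 7. So B = C_7 = 429.
A + B = 58786 + 429 = 59215.

59215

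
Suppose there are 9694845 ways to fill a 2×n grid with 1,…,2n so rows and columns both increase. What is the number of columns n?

Standard Young tableaux of shape 2×n are counted by C_n. Since C_15 = 9694845, the index is 15.

15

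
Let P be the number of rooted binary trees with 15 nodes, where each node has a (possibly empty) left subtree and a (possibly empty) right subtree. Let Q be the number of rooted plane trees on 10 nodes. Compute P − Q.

There are C_n binary search tree shapes on n keys; with n = 15 that is C_15. So P = C_15 = 9694845.
A rooted plane tree on 10 nodes has 9 edges, and such trees are counted by C_9. So Q = C_9 = 4862.
P − Q = 9694845 − 4862 = 9689983.

9689983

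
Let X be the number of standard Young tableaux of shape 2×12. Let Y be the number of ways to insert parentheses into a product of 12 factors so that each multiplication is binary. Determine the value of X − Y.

By the hook-length formula (or a Dyck-path bijection), SYT of shape 2×12 number C_12. So X = C_12 = 208012.
Ways to associate a product of 12 factors correspond to binary trees on 12 leaves, so the count is C_11. So Y = C_11 = 58786.
X − Y = 208012 − 58786 = 149226.

149226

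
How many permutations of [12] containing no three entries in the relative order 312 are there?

For any fixed pattern of length 3, the pattern-avoiding permutations of [12] number C_12.
C_12 = C_11 · 2(2·11+1)/(11+2) = 58786 · 46/13 = 208012.

208012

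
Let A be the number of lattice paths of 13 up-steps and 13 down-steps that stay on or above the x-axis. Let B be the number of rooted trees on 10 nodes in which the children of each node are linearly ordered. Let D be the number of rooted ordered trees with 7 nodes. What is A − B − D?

Paths of 13 up- and 13 down-steps that never dip below the axis are Dyck paths; their count is C_13. So A = C_13 = 742900.
Rooted ordered (plane) trees on m nodes have m−1 edges and are counted by C_{m−1}; m = 10 gives C_9. So B = C_9 = 4862.
A rooted plane tree on 7 nodes has 6 edges, and such trees are counted by C_6. So D = C_6 = 132.
A − B − D = 742900 − 4862 − 132 = 737906.

737906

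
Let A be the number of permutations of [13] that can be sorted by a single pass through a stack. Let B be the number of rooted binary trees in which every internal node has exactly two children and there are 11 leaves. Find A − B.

By Knuth's characterisation, the stack-sortable permutations of length 13 are the 231-avoiders, numbering C_13. So A = C_13 = 742900.
Full binary trees with 11 leaves have 11−1 = 10 internal nodes, so there are C_10 of them. So B = C_10 = 16796.
A − B = 742900 − 16796 = 726104.

726104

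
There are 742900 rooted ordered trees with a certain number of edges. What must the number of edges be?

13

Rooted ordered trees with n edges are counted by C_n. The Catalan number equal to 742900 is C_13.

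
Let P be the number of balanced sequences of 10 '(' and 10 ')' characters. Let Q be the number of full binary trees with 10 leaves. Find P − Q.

A balanced arrangement of 10 bracket pairs is a Dyck word of semilength 10, so the count is C_10. So P = C_10 = 16796.
Full binary trees with 10 leaves have 10−1 = 9 internal nodes, so there are C_9 of them. So Q = C_9 = 4862.
P − Q = 16796 − 4862 = 11934.

11934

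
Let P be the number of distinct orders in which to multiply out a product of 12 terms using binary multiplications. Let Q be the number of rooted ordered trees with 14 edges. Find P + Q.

Ways to associate a product of 12 factors correspond to binary trees on 12 leaves, so the count is C_11. So P = C_11 = 58786.
Rooted ordered trees with n edges are counted by C_n; here n = 14. So Q = C_14 = 2674440.
P + Q = 58786 + 2674440 = 2733226.

2733226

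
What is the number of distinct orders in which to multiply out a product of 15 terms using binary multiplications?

Parenthesizations of m factors correspond to full binary trees with m leaves, counted by C_{m−1}; m = 15 gives C_14.
C_14 = C(28,14)/15 = 40116600/15 = 2674440.

2674440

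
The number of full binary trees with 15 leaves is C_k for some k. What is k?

Full binary trees with 15 leaves have 15−1 = 14 internal nodes, so there are C_14 of them.

14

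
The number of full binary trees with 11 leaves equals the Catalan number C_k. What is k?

A full binary tree with L leaves has L−1 internal nodes and is counted by C_{L−1}; L = 11 gives C_10.

10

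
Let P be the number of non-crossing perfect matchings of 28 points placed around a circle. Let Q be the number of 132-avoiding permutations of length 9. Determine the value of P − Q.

2669578

Pairing 28 circle points by 14 non-crossing chords gives C_14 matchings. So P = C_14 = 2674440.
Permutations of [n] avoiding any single length-3 pattern are counted by C_n; here n = 9. So Q = C_9 = 4862.
P − Q = 2674440 − 4862 = 2669578.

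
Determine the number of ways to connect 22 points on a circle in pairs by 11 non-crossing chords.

58786

Non-crossing perfect matchings of 2n points on a circle are counted by C_n; with 22 points, n = 11.
C_11 = C_10 · 2(2·10+1)/(10+2) = 16796 · 42/12 = 58786.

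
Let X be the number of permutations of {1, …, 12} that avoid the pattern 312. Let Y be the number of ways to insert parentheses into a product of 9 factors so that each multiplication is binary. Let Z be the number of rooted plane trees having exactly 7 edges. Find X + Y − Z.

Permutations of [n] avoiding any single length-3 pattern are counted by C_n; here n = 12. So X = C_12 = 208012.
Parenthesizations of m factors correspond to full binary trees with m leaves, counted by C_{m−1}; m = 9 gives C_8. So Y = C_8 = 1430.
A rooted plane tree with 7 edges has 8 nodes, and the count is C_7. So Z = C_7 = 429.
X + Y − Z = 208012 + 1430 − 429 = 209013.

209013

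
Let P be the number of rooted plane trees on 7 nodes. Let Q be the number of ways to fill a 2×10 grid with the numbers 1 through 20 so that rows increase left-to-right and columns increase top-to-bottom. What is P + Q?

A rooted plane tree on 7 nodes has 6 edges, and such trees are counted by C_6. So P = C_6 = 132.
Standard Young tableaux of shape 2×n are counted by C_n; here n = 10. So Q = C_10 = 16796.
P + Q = 132 + 16796 = 16928.

16928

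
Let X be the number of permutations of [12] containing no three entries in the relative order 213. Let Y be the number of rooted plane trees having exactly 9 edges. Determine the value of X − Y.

Permutations of [n] avoiding any single length-3 pattern are counted by C_n; here n = 12. So X = C_12 = 208012.
Rooted ordered trees with n edges are counted by C_n; here n = 9. So Y = C_9 = 4862.
X − Y = 208012 − 4862 = 203150.

203150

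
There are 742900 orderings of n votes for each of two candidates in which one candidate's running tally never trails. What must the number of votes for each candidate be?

13

Such ballot sequences with n votes each are counted by C_n. The Catalan number equal to 742900 is C_13.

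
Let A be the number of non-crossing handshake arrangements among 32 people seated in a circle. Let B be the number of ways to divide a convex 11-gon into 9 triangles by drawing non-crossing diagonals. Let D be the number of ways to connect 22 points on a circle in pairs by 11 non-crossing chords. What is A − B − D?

Non-crossing handshake pairings of 2n people are counted by C_n; 32 people gives n = 16. So A = C_16 = 35357670.
The number of triangulations of an 11-gon is the Catalan number C_9 (index = sides − 2). So B = C_9 = 4862.
Pairing 22 circle points by 11 non-crossing chords gives C_11 matchings. So D = C_11 = 58786.
A − B − D = 35357670 − 4862 − 58786 = 35294022.

35294022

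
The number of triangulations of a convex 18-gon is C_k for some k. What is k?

The number of triangulations of an 18-gon is the Catalan number C_16 (index = sides − 2).

16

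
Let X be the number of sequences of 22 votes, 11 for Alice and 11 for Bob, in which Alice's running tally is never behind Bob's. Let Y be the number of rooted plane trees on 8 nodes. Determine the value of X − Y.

58357

Reading a vote for the leader as '(' and for the other as ')' turns such a sequence into a balanced string of 11 pairs, so the count is C_11. So X = C_11 = 58786.
Rooted ordered (plane) trees on m nodes have m−1 edges and are counted by C_{m−1}; m = 8 gives C_7. So Y = C_7 = 429.
X − Y = 58786 − 429 = 58357.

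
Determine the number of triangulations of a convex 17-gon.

9694845

The number of triangulations of a 17-gon is the Catalan number C_15 (index = sides − 2).
C_15 = C(30,15)/16 = 155117520/16 = 9694845.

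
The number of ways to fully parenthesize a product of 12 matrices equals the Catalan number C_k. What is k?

Bracketing 12 factors into binary products is counted by C_{12−1} = C_11.

11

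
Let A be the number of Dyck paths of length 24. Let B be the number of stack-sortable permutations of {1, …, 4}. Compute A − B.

207998

A Dyck path with 12 up-steps and 12 down-steps has semilength 12, so there are C_12 of them. So A = C_12 = 208012.
By Knuth's characterisation, the stack-sortable permutations of length 4 are the 231-avoiders, numbering C_4. So B = C_4 = 14.
A − B = 208012 − 14 = 207998.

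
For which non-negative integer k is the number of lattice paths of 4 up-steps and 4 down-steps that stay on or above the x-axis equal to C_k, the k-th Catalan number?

4

A Dyck path with 4 up-steps and 4 down-steps has semilength 4, so there are C_4 of them.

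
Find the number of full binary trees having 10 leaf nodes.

4862

A full binary tree with L leaves has L−1 internal nodes and is counted by C_{L−1}; L = 10 gives C_9.
C_9 = 4862.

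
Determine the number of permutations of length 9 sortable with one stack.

4862

By Knuth's characterisation, the stack-sortable permutations of length 9 are the 231-avoiders, numbering C_9.
C_9 = C_8 · 2(2·8+1)/(8+2) = 1430 · 34/10 = 4862.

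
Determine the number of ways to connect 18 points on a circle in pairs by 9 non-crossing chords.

4862

Pairing 18 circle points by 9 non-crossing chords gives C_9 matchings.
C_9 = C(18,9)/10 = 48620/10 = 4862.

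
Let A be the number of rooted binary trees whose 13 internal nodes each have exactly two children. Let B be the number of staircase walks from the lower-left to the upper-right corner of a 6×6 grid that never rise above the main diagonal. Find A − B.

Full binary trees with n internal nodes are counted by C_n; here n = 13. So A = C_13 = 742900.
Sub-diagonal monotone paths from (0,0) to (6,6) biject with Dyck paths of semilength 6, giving C_6. So B = C_6 = 132.
A − B = 742900 − 132 = 742768.

742768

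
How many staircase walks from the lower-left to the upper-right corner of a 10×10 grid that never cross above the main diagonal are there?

Sub-diagonal monotone paths from (0,0) to (10,10) biject with Dyck paths of semilength 10, giving C_10.
C_10 = C(20,10)/11 = 184756/11 = 16796.

16796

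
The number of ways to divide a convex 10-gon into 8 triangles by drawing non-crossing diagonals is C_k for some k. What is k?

8

Triangulations of a convex m-gon are counted by C_{m−2}; with m = 10 this is C_8.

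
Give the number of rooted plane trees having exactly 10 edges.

Rooted ordered trees with n edges are counted by C_n; here n = 10.
C_10 = C(20,10)/11 = 184756/11 = 16796.

16796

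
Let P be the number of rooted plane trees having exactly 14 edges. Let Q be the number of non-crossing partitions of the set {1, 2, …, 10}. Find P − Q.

2657644

Rooted ordered trees with n edges are counted by C_n; here n = 14. So P = C_14 = 2674440.
Non-crossing partitions of an n-element set are counted by C_n; here n = 10. So Q = C_10 = 16796.
P − Q = 2674440 − 16796 = 2657644.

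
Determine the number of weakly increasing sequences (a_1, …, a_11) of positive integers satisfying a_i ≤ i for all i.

Weakly increasing sequences with a_i ≤ i biject with Dyck paths of semilength 11, so there are C_11.
C_11 = 58786.

58786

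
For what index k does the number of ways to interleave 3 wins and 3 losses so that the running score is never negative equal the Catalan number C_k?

3

Reading a vote for the leader as '(' and for the other as ')' turns such a sequence into a balanced string of 3 pairs, so the count is C_3.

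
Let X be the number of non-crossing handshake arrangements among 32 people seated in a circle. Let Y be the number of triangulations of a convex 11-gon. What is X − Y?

35352808

With 32 = 2·16 people, non-crossing handshake pairings are non-crossing perfect matchings on a circle, counted by C_16. So X = C_16 = 35357670.
A convex 11-gon is triangulated into 9 triangles, and the number of such triangulations is the Catalan number C_{11−2} = C_9. So Y = C_9 = 4862.
X − Y = 35357670 − 4862 = 35352808.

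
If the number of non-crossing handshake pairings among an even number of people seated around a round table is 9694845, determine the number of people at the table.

30

Non-crossing handshake pairings of 2n people are counted by C_n. Since C_15 = 9694845, the index is 15.
So n = 15, and there are 2n = 30 people.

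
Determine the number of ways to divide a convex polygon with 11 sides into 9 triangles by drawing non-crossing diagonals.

4862

Triangulations of a convex m-gon are counted by C_{m−2}; with m = 11 this is C_9.
C_9 = C(18,9)/10 = 48620/10 = 4862.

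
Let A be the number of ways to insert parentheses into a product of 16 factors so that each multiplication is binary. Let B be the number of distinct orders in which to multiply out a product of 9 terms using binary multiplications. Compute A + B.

9696275

Bracketing 16 factors into binary products is counted by C_{16−1} = C_15. So A = C_15 = 9694845.
Parenthesizations of m factors correspond to full binary trees with m leaves, counted by C_{m−1}; m = 9 gives C_8. So B = C_8 = 1430.
A + B = 9694845 + 1430 = 9696275.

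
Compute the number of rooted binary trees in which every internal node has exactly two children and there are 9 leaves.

Full binary trees with 9 leaves have 9−1 = 8 internal nodes, so there are C_8 of them.
C_8 = C(16,8)/9 = 12870/9 = 1430.

1430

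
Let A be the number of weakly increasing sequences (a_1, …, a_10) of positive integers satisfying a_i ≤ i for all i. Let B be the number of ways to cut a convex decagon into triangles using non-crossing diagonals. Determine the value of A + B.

Such sub-staircase sequences of length n are counted by C_n; here n = 10. So A = C_10 = 16796.
The number of triangulations of a 10-gon is the Catalan number C_8 (index = sides − 2). So B = C_8 = 1430.
A + B = 16796 + 1430 = 18226.

18226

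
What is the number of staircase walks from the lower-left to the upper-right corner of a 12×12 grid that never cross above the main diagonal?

208012

Sub-diagonal monotone paths from (0,0) to (12,12) biject with Dyck paths of semilength 12, giving C_12.
C_12 = C_11 · 2(2·11+1)/(11+2) = 58786 · 46/13 = 208012.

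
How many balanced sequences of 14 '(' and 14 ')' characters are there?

2674440

With 14 pairs the number of balanced bracket strings is the Catalan number C_14.
C_14 = C_13 · 2(2·13+1)/(13+2) = 742900 · 54/15 = 2674440.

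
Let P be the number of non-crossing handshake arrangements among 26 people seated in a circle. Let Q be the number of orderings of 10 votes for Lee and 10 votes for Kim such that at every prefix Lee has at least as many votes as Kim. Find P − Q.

726104

Non-crossing handshake pairings of 2n people are counted by C_n; 26 people gives n = 13. So P = C_13 = 742900.
Ballot sequences with n votes each where one side never trails are Dyck words, counted by C_n; here n = 10. So Q = C_10 = 16796.
P − Q = 742900 − 16796 = 726104.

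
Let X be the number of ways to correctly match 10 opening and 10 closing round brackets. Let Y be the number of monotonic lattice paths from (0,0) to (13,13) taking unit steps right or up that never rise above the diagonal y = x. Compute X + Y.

Balanced strings of n pairs of brackets are counted by C_n; here n = 10. So X = C_10 = 16796.
Monotone paths in an n×n grid that stay weakly below the diagonal are counted by C_n; here n = 13. So Y = C_13 = 742900.
X + Y = 16796 + 742900 = 759696.

759696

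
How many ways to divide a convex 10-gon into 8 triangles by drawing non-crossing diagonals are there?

1430

Triangulations of a convex m-gon are counted by C_{m−2}; with m = 10 this is C_8.
C_8 = 1430.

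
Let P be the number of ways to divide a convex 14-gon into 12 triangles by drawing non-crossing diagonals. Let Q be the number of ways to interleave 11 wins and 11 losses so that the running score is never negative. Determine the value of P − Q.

Triangulations of a convex m-gon are counted by C_{m−2}; with m = 14 this is C_12. So P = C_12 = 208012.
Ballot sequences with n votes each where one side never trails are Dyck words, counted by C_n; here n = 11. So Q = C_11 = 58786.
P − Q = 208012 − 58786 = 149226.

149226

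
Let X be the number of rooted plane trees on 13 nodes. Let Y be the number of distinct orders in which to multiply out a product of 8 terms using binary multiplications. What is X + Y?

Rooted ordered (plane) trees on m nodes have m−1 edges and are counted by C_{m−1}; m = 13 gives C_12. So X = C_12 = 208012.
Parenthesizations of m factors correspond to full binary trees with m leaves, counted by C_{m−1}; m = 8 gives C_7. So Y = C_7 = 429.
X + Y = 208012 + 429 = 208441.

208441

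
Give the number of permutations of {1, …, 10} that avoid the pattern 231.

For any fixed pattern of length 3, the pattern-avoiding permutations of [10] number C_10.
C_10 = C_9 · 2(2·9+1)/(9+2) = 4862 · 38/11 = 16796.

16796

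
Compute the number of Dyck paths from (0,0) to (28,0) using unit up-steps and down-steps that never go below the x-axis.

2674440

Paths of 14 up- and 14 down-steps that never dip below the axis are Dyck paths; their count is C_14.
C_14 = C(28,14)/15 = 40116600/15 = 2674440.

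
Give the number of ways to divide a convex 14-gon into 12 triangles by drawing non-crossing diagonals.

208012

The number of triangulations of a 14-gon is the Catalan number C_12 (index = sides − 2).
C_12 = 208012.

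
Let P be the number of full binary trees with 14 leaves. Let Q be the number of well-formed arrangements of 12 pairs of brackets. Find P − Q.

534888

Full binary trees with 14 leaves have 14−1 = 13 internal nodes, so there are C_13 of them. So P = C_13 = 742900.
A balanced arrangement of 12 bracket pairs is a Dyck word of semilength 12, so the count is C_12. So Q = C_12 = 208012.
P − Q = 742900 − 208012 = 534888.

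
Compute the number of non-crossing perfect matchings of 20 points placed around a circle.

Pairing 20 circle points by 10 non-crossing chords gives C_10 matchings.
C_10 = C(20,10)/11 = 184756/11 = 16796.

16796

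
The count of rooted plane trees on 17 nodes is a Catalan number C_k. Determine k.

16

Rooted ordered (plane) trees on m nodes have m−1 edges and are counted by C_{m−1}; m = 17 gives C_16.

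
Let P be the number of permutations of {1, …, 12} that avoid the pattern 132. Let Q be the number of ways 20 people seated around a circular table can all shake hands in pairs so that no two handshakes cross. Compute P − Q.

191216

Permutations of [n] avoiding any single length-3 pattern are counted by C_n; here n = 12. So P = C_12 = 208012.
Non-crossing handshake pairings of 2n people are counted by C_n; 20 people gives n = 10. So Q = C_10 = 16796.
P − Q = 208012 − 16796 = 191216.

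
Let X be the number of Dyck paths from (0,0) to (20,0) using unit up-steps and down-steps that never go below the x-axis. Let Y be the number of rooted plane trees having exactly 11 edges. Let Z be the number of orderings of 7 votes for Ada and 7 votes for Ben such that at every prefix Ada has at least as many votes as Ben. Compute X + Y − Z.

A Dyck path with 10 up-steps and 10 down-steps has semilength 10, so there are C_10 of them. So X = C_10 = 16796.
A rooted plane tree with 11 edges has 12 nodes, and the count is C_11. So Y = C_11 = 58786.
Ballot sequences with n votes each where one side never trails are Dyck words, counted by C_n; here n = 7. So Z = C_7 = 429.
X + Y − Z = 16796 + 58786 − 429 = 75153.

75153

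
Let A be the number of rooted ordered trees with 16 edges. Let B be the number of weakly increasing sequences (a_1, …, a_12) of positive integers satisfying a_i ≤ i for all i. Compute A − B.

A rooted plane tree with 16 edges has 17 nodes, and the count is C_16. So A = C_16 = 35357670.
Weakly increasing sequences with a_i ≤ i biject with Dyck paths of semilength 12, so there are C_12. So B = C_12 = 208012.
A − B = 35357670 − 208012 = 35149658.

35149658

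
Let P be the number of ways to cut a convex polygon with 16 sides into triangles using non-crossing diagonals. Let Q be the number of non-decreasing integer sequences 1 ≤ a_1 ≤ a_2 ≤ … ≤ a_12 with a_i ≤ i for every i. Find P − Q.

The number of triangulations of a 16-gon is the Catalan number C_14 (index = sides − 2). So P = C_14 = 2674440.
Such sub-staircase sequences of length n are counted by C_n; here n = 12. So Q = C_12 = 208012.
P − Q = 2674440 − 208012 = 2466428.

2466428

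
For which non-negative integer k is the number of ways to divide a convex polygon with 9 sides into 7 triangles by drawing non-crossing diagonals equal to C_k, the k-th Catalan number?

7

Triangulations of a convex m-gon are counted by C_{m−2}; with m = 9 this is C_7.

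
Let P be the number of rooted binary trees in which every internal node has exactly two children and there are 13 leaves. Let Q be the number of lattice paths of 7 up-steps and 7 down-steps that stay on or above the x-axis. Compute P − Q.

207583

Full binary trees with 13 leaves have 13−1 = 12 internal nodes, so there are C_12 of them. So P = C_12 = 208012.
A Dyck path with 7 up-steps and 7 down-steps has semilength 7, so there are C_7 of them. So Q = C_7 = 429.
P − Q = 208012 − 429 = 207583.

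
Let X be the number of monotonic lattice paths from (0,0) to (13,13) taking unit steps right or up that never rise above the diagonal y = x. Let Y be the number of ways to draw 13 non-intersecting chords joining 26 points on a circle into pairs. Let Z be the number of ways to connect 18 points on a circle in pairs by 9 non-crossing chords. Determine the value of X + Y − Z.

1480938

Sub-diagonal monotone paths from (0,0) to (13,13) biject with Dyck paths of semilength 13, giving C_13. So X = C_13 = 742900.
Pairing 26 circle points by 13 non-crossing chords gives C_13 matchings. So Y = C_13 = 742900.
Non-crossing perfect matchings of 2n points on a circle are counted by C_n; with 18 points, n = 9. So Z = C_9 = 4862.
X + Y − Z = 742900 + 742900 − 4862 = 1480938.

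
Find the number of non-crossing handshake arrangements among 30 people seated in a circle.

9694845

Non-crossing handshake pairings of 2n people are counted by C_n; 30 people gives n = 15.
C_15 = 9694845.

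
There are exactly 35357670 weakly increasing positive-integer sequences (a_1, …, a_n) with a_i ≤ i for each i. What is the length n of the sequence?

Such sub-staircase sequences of length n are counted by C_n, and C_16 = 35357670.

16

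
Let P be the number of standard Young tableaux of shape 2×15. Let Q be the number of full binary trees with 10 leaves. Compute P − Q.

Standard Young tableaux of shape 2×n are counted by C_n; here n = 15. So P = C_15 = 9694845.
A full binary tree with L leaves has L−1 internal nodes and is counted by C_{L−1}; L = 10 gives C_9. So Q = C_9 = 4862.
P − Q = 9694845 − 4862 = 9689983.

9689983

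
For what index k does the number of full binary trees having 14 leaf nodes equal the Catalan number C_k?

Full binary trees with 14 leaves have 14−1 = 13 internal nodes, so there are C_13 of them.

13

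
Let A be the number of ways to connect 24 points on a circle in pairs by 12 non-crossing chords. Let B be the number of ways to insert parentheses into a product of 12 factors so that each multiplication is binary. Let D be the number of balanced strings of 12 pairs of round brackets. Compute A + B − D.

58786

Non-crossing perfect matchings of 2n points on a circle are counted by C_n; with 24 points, n = 12. So A = C_12 = 208012.
Ways to associate a product of 12 factors correspond to binary trees on 12 leaves, so the count is C_11. So B = C_11 = 58786.
Balanced strings of n pairs of brackets are counted by C_n; here n = 12. So D = C_12 = 208012.
A + B − D = 208012 + 58786 − 208012 = 58786.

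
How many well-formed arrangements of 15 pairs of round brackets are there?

With 15 pairs the number of balanced bracket strings is the Catalan number C_15.
C_15 = C(30,15)/16 = 155117520/16 = 9694845.

9694845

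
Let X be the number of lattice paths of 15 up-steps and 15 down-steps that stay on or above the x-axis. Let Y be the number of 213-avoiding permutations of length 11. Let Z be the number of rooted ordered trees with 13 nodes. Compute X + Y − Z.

Dyck paths of semilength n (length 2n) are counted by C_n; here n = 15. So X = C_15 = 9694845.
Permutations of [n] avoiding any single length-3 pattern are counted by C_n; here n = 11. So Y = C_11 = 58786.
Rooted ordered (plane) trees on m nodes have m−1 edges and are counted by C_{m−1}; m = 13 gives C_12. So Z = C_12 = 208012.
X + Y − Z = 9694845 + 58786 − 208012 = 9545619.

9545619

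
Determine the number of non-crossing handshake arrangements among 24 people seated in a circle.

Non-crossing handshake pairings of 2n people are counted by C_n; 24 people gives n = 12.
C_12 = 208012.

208012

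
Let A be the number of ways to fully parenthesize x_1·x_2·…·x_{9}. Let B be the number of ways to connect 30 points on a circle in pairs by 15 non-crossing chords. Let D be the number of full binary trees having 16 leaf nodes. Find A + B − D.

1430

Parenthesizations of m factors correspond to full binary trees with m leaves, counted by C_{m−1}; m = 9 gives C_8. So A = C_8 = 1430.
Pairing 30 circle points by 15 non-crossing chords gives C_15 matchings. So B = C_15 = 9694845.
A full binary tree with L leaves has L−1 internal nodes and is counted by C_{L−1}; L = 16 gives C_15. So D = C_15 = 9694845.
A + B − D = 1430 + 9694845 − 9694845 = 1430.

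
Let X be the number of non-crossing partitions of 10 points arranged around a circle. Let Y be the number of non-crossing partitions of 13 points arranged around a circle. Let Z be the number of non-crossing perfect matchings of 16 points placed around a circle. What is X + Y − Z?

Non-crossing partitions of an n-element set are counted by C_n; here n = 10. So X = C_10 = 16796.
Non-crossing partitions of an n-element set are counted by C_n; here n = 13. So Y = C_13 = 742900.
Pairing 16 circle points by 8 non-crossing chords gives C_8 matchings. So Z = C_8 = 1430.
X + Y − Z = 16796 + 742900 − 1430 = 758266.

758266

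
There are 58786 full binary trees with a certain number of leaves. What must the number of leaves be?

Full binary trees with L leaves are counted by C_{L−1}; 58786 = C_11.
So the index is 11, and the number of leaves is 11 + 1 = 12.

12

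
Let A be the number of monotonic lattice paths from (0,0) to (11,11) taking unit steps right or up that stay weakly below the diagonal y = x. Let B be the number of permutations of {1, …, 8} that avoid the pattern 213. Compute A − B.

57356

Sub-diagonal monotone paths from (0,0) to (11,11) biject with Dyck paths of semilength 11, giving C_11. So A = C_11 = 58786.
For any fixed pattern of length 3, the pattern-avoiding permutations of [8] number C_8. So B = C_8 = 1430.
A − B = 58786 − 1430 = 57356.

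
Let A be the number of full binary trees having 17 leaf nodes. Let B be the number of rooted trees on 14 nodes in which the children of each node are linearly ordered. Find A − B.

34614770

Full binary trees with 17 leaves have 17−1 = 16 internal nodes, so there are C_16 of them. So A = C_16 = 35357670.
A rooted plane tree on 14 nodes has 13 edges, and such trees are counted by C_13. So B = C_13 = 742900.
A − B = 35357670 − 742900 = 34614770.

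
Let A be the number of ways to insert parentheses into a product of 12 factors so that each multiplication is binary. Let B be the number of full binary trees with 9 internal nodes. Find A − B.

53924

Parenthesizations of m factors correspond to full binary trees with m leaves, counted by C_{m−1}; m = 12 gives C_11. So A = C_11 = 58786.
Full binary trees with n internal nodes are counted by C_n; here n = 9. So B = C_9 = 4862.
A − B = 58786 − 4862 = 53924.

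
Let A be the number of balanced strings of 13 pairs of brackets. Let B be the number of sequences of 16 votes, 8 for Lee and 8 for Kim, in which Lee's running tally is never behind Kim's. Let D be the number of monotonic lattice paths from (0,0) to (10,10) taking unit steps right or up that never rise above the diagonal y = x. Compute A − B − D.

With 13 pairs the number of balanced bracket strings is the Catalan number C_13. So A = C_13 = 742900.
Ballot sequences with n votes each where one side never trails are Dyck words, counted by C_n; here n = 8. So B = C_8 = 1430.
Sub-diagonal monotone paths from (0,0) to (10,10) biject with Dyck paths of semilength 10, giving C_10. So D = C_10 = 16796.
A − B − D = 742900 − 1430 − 16796 = 724674.

724674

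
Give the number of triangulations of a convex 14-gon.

208012

A convex 14-gon is triangulated into 12 triangles, and the number of such triangulations is the Catalan number C_{14−2} = C_12.
C_12 = 208012.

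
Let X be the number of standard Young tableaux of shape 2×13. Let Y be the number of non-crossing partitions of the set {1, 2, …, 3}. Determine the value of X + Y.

Standard Young tableaux of shape 2×n are counted by C_n; here n = 13. So X = C_13 = 742900.
Non-crossing partitions of an n-element set are counted by C_n; here n = 3. So Y = C_3 = 5.
X + Y = 742900 + 5 = 742905.

742905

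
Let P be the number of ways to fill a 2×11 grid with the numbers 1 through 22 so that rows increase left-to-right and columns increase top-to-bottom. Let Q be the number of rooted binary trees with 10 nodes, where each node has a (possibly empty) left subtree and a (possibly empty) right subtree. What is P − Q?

By the hook-length formula (or a Dyck-path bijection), SYT of shape 2×11 number C_11. So P = C_11 = 58786.
Binary trees (left/right distinguished) on n nodes are counted by C_n; here n = 10. So Q = C_10 = 16796.
P − Q = 58786 − 16796 = 41990.

41990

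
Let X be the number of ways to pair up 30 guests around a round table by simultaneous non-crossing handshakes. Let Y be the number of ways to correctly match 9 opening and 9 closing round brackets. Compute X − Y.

9689983

Non-crossing handshake pairings of 2n people are counted by C_n; 30 people gives n = 15. So X = C_15 = 9694845.
A balanced arrangement of 9 bracket pairs is a Dyck word of semilength 9, so the count is C_9. So Y = C_9 = 4862.
X − Y = 9694845 − 4862 = 9689983.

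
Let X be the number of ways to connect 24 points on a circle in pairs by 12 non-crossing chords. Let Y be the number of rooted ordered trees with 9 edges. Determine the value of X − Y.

203150

Pairing 24 circle points by 12 non-crossing chords gives C_12 matchings. So X = C_12 = 208012.
Rooted ordered trees with n edges are counted by C_n; here n = 9. So Y = C_9 = 4862.
X − Y = 208012 − 4862 = 203150.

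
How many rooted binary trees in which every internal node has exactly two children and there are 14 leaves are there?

A full binary tree with L leaves has L−1 internal nodes and is counted by C_{L−1}; L = 14 gives C_13.
C_13 = 742900.

742900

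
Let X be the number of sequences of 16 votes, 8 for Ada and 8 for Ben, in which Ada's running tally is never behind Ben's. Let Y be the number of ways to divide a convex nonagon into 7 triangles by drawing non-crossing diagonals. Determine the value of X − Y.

Ballot sequences with n votes each where one side never trails are Dyck words, counted by C_n; here n = 8. So X = C_8 = 1430.
Triangulations of a convex m-gon are counted by C_{m−2}; with m = 9 this is C_7. So Y = C_7 = 429.
X − Y = 1430 − 429 = 1001.

1001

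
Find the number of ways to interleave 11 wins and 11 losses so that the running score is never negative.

58786

Ballot sequences with n votes each where one side never trails are Dyck words, counted by C_n; here n = 11.
C_11 = C_10 · 2(2·10+1)/(10+2) = 16796 · 42/12 = 58786.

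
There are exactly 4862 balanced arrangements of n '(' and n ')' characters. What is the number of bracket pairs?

Balanced strings of n bracket-pairs are counted by C_n. The Catalan number equal to 4862 is C_9.

9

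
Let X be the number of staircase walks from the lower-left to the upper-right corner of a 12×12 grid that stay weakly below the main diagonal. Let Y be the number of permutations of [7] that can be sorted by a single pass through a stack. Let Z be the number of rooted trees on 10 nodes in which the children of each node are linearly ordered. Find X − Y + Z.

212445

Sub-diagonal monotone paths from (0,0) to (12,12) biject with Dyck paths of semilength 12, giving C_12. So X = C_12 = 208012.
By Knuth's characterisation, the stack-sortable permutations of length 7 are the 231-avoiders, numbering C_7. So Y = C_7 = 429.
Rooted ordered (plane) trees on m nodes have m−1 edges and are counted by C_{m−1}; m = 10 gives C_9. So Z = C_9 = 4862.
X − Y + Z = 208012 − 429 + 4862 = 212445.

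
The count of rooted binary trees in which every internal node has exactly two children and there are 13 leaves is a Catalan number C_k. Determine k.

12

A full binary tree with L leaves has L−1 internal nodes and is counted by C_{L−1}; L = 13 gives C_12.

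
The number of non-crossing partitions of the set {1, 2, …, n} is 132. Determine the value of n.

6

Non-crossing partitions of [n] are counted by C_n; 132 = C_6.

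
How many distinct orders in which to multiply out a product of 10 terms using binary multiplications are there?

4862

Parenthesizations of m factors correspond to full binary trees with m leaves, counted by C_{m−1}; m = 10 gives C_9.
C_9 = C(18,9)/10 = 48620/10 = 4862.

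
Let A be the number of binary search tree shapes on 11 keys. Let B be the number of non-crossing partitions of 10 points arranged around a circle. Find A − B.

Rooted binary trees with 11 nodes (each child slot possibly empty) number C_11. So A = C_11 = 58786.
The non-crossing partitions of [10] form a lattice of size C_10. So B = C_10 = 16796.
A − B = 58786 − 16796 = 41990.

41990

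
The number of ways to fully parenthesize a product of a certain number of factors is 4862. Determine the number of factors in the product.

10

Parenthesizations of m factors are counted by C_{m−1}. Since C_9 = 4862, the index is 9.
So the index is 9, and the number of factors is 9 + 1 = 10.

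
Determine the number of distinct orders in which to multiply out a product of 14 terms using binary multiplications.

742900

Bracketing 14 factors into binary products is counted by C_{14−1} = C_13.
C_13 = 742900.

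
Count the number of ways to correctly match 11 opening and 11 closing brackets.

58786

Balanced strings of n pairs of brackets are counted by C_n; here n = 11.
C_11 = C_10 · 2(2·10+1)/(10+2) = 16796 · 42/12 = 58786.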